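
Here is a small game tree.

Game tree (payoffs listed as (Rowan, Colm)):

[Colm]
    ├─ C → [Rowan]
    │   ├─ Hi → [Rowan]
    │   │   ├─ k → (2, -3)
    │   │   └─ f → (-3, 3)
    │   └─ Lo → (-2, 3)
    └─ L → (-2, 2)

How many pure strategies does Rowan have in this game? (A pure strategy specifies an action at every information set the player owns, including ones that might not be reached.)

4

Rowan owns the node after C with actions {Hi, Lo} — two choices.
Rowan owns the node after C-Hi with actions {k, f} — two choices.
A pure strategy fixes one action at each information set independently, so the count is the product 2 × 2 = 4.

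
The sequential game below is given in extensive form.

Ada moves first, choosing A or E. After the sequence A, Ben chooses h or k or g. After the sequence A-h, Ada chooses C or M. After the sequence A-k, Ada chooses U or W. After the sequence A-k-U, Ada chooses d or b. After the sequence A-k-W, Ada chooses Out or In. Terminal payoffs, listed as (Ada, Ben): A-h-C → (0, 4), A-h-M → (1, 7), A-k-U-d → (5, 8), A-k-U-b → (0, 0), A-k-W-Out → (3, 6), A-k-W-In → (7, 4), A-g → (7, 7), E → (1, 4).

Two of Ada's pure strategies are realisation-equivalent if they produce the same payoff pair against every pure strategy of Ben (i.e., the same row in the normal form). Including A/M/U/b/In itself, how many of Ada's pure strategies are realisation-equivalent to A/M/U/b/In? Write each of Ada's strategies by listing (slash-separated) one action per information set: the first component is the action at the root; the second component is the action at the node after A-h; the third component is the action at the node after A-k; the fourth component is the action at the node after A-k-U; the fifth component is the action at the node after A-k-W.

2

Row for A/M/U/b/In (columns h, k, g): (1,7) (0,0) (7,7).
Under A/M/U/b/In, Ada's choice at the node after A-k-W can never be reached regardless of what Ben does, so varying those choices leaves every outcome unchanged.
Holding the reachable choices fixed and varying the unreachable one freely already gives 2 equivalent strategies.
No other strategy reproduces this row, so those 2 are the full class: A/M/U/b/Out, A/M/U/b/In.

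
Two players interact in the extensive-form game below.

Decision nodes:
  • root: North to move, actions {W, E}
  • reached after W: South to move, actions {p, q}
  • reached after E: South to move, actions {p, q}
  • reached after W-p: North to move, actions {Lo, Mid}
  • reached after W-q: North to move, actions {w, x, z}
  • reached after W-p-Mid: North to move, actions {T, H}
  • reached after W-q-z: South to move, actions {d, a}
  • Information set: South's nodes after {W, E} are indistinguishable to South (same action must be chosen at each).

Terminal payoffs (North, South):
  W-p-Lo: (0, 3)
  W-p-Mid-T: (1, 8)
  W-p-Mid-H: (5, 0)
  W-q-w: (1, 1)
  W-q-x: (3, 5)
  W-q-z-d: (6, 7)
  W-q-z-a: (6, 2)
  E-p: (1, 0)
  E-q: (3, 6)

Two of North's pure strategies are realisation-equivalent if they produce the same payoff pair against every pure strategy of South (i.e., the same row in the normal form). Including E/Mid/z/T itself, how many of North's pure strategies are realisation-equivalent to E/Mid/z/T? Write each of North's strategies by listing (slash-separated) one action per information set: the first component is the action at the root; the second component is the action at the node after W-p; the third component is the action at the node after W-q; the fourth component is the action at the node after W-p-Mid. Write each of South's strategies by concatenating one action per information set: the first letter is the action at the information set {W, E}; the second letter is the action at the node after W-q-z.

Row for E/Mid/z/T (columns pd, pa, qd, qa): (1,0) (1,0) (3,6) (3,6).
Under E/Mid/z/T, North's choice at the node after W-p and at the node after W-q and at the node after W-p-Mid can never be reached regardless of what South does, so varying those choices leaves every outcome unchanged.
Holding the reachable choices fixed and varying the unreachable ones freely already gives 2 × 3 × 2 = 12 equivalent strategies.
No other strategy reproduces this row, so those 12 are the full class: E/Lo/w/T, E/Lo/w/H, E/Lo/x/T, E/Lo/x/H, E/Lo/z/T, E/Lo/z/H, E/Mid/w/T, E/Mid/w/H, E/Mid/x/T, E/Mid/x/H, E/Mid/z/T, E/Mid/z/H.

12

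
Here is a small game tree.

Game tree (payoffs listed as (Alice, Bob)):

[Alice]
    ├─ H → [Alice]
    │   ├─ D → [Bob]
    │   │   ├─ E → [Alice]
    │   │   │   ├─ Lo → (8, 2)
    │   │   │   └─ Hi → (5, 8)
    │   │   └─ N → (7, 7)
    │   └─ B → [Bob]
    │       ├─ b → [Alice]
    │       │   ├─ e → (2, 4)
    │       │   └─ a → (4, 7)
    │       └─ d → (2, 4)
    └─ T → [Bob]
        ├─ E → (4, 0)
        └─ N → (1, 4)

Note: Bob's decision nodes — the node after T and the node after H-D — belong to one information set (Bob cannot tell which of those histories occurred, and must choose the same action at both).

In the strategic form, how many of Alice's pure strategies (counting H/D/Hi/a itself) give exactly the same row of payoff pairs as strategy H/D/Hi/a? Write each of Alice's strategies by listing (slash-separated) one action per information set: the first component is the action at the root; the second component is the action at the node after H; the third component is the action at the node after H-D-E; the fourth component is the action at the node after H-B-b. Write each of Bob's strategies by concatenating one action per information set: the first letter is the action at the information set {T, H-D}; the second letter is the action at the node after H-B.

2

Row for H/D/Hi/a (columns Eb, Ed, Nb, Nd): (5,8) (5,8) (7,7) (7,7).
Under H/D/Hi/a, Alice's choice at the node after H-B-b can never be reached regardless of what Bob does, so varying those choices leaves every outcome unchanged.
Holding the reachable choices fixed and varying the unreachable one freely already gives 2 equivalent strategies.
No other strategy reproduces this row, so those 2 are the full class: H/D/Hi/e, H/D/Hi/a.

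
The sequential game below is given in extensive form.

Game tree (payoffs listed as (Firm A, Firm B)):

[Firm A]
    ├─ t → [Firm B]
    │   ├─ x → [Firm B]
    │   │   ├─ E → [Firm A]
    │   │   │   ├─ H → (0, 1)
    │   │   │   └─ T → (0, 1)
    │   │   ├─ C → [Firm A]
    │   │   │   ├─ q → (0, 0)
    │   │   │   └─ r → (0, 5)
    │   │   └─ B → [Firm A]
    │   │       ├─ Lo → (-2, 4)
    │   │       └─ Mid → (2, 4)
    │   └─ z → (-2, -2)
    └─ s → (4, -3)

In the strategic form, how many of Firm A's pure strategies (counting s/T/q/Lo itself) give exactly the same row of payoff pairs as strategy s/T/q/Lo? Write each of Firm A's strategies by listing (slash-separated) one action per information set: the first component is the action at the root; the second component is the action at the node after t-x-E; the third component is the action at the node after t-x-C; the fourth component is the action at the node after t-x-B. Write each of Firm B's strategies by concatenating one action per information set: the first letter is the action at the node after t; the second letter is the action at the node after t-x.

8

Row for s/T/q/Lo (columns xE, xC, xB, zE, zC, zB): (4,-3) (4,-3) (4,-3) (4,-3) (4,-3) (4,-3).
Under s/T/q/Lo, Firm A's choice at the node after t-x-E and at the node after t-x-C and at the node after t-x-B can never be reached regardless of what Firm B does, so varying those choices leaves every outcome unchanged.
Holding the reachable choices fixed and varying the unreachable ones freely already gives 2 × 2 × 2 = 8 equivalent strategies.
No other strategy reproduces this row, so those 8 are the full class: s/H/q/Lo, s/H/q/Mid, s/H/r/Lo, s/H/r/Mid, s/T/q/Lo, s/T/q/Mid, s/T/r/Lo, s/T/r/Mid.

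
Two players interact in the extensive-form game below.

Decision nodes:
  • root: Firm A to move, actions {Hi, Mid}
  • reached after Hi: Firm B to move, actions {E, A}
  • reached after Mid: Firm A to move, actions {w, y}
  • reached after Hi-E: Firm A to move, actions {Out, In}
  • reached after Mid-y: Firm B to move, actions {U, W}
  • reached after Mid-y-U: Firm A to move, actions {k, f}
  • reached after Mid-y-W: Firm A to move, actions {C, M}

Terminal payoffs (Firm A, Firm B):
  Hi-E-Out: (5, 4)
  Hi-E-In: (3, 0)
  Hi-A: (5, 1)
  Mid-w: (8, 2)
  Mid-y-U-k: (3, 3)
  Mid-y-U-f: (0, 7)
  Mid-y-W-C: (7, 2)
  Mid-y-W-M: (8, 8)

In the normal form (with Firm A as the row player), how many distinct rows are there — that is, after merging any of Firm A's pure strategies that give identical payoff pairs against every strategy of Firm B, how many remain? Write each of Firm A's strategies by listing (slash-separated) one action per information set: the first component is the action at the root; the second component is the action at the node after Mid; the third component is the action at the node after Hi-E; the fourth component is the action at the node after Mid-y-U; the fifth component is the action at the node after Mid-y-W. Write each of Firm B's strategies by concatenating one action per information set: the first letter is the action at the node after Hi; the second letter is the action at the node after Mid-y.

7

Firm A has 32 pure strategies: Hi/w/Out/k/C, Hi/w/Out/k/M, Hi/w/Out/f/C, Hi/w/Out/f/M, Hi/w/In/k/C, Hi/w/In/k/M, Hi/w/In/f/C, Hi/w/In/f/M, Hi/y/Out/k/C, Hi/y/Out/k/M, Hi/y/Out/f/C, Hi/y/Out/f/M, Hi/y/In/k/C, Hi/y/In/k/M, Hi/y/In/f/C, Hi/y/In/f/M, Mid/w/Out/k/C, Mid/w/Out/k/M, Mid/w/Out/f/C, Mid/w/Out/f/M, Mid/w/In/k/C, Mid/w/In/k/M, Mid/w/In/f/C, Mid/w/In/f/M, Mid/y/Out/k/C, Mid/y/Out/k/M, Mid/y/Out/f/C, Mid/y/Out/f/M, Mid/y/In/k/C, Mid/y/In/k/M, Mid/y/In/f/C, Mid/y/In/f/M. Columns: EU, EW, AU, AW.
{Hi/w/Out/k/C, Hi/w/Out/k/M, Hi/w/Out/f/C, Hi/w/Out/f/M, Hi/y/Out/k/C, Hi/y/Out/k/M, Hi/y/Out/f/C, Hi/y/Out/f/M} → row (5,4) (5,4) (5,1) (5,1)
{Hi/w/In/k/C, Hi/w/In/k/M, Hi/w/In/f/C, Hi/w/In/f/M, Hi/y/In/k/C, Hi/y/In/k/M, Hi/y/In/f/C, Hi/y/In/f/M} → row (3,0) (3,0) (5,1) (5,1)
{Mid/w/Out/k/C, Mid/w/Out/k/M, Mid/w/Out/f/C, Mid/w/Out/f/M, Mid/w/In/k/C, Mid/w/In/k/M, Mid/w/In/f/C, Mid/w/In/f/M} → row (8,2) (8,2) (8,2) (8,2)
{Mid/y/Out/k/C, Mid/y/In/k/C} → row (3,3) (7,2) (3,3) (7,2)
{Mid/y/Out/k/M, Mid/y/In/k/M} → row (3,3) (8,8) (3,3) (8,8)
{Mid/y/Out/f/C, Mid/y/In/f/C} → row (0,7) (7,2) (0,7) (7,2)
{Mid/y/Out/f/M, Mid/y/In/f/M} → row (0,7) (8,8) (0,7) (8,8)
That's 7 distinct rows out of 32 strategies.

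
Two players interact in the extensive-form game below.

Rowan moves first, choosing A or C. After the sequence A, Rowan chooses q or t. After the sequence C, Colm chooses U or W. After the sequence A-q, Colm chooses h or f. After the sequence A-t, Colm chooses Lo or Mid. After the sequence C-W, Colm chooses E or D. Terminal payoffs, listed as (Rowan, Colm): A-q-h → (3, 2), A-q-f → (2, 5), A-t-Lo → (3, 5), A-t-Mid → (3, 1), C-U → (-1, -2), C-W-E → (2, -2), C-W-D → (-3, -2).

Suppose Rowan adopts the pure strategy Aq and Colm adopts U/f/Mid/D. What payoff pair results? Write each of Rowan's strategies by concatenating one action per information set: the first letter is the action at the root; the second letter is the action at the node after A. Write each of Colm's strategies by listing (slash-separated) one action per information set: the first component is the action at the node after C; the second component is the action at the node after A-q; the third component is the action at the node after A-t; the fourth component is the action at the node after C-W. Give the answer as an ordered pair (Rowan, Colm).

Trace the play path from the root:
  Rowan plays A
  Rowan plays q at [A]
  Colm plays f at [A-q]
→ terminal payoff (2, 5).
(Colm's choice at the node after C is never reached on this path, so it doesn't affect the outcome.)

(2, 5)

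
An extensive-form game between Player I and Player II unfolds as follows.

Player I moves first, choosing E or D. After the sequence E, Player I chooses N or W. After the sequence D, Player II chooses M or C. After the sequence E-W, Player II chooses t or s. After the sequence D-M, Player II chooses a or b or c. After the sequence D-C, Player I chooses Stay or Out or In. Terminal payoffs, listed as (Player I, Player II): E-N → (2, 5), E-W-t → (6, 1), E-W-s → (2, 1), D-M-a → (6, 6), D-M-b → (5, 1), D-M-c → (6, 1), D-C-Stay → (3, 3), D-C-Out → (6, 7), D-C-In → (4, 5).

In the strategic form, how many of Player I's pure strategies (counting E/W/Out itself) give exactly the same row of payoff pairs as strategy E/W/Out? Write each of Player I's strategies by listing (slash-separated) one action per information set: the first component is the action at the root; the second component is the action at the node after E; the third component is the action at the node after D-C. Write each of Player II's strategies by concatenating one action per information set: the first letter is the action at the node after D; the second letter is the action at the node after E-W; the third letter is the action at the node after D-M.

3

Row for E/W/Out (columns Mta, Mtb, Mtc, Msa, Msb, Msc, Cta, Ctb, Ctc, Csa, Csb, Csc): (6,1) (6,1) (6,1) (2,1) (2,1) (2,1) (6,1) (6,1) (6,1) (2,1) (2,1) (2,1).
Under E/W/Out, Player I's choice at the node after D-C can never be reached regardless of what Player II does, so varying those choices leaves every outcome unchanged.
Holding the reachable choices fixed and varying the unreachable one freely already gives 3 equivalent strategies.
No other strategy reproduces this row, so those 3 are the full class: E/W/Stay, E/W/Out, E/W/In.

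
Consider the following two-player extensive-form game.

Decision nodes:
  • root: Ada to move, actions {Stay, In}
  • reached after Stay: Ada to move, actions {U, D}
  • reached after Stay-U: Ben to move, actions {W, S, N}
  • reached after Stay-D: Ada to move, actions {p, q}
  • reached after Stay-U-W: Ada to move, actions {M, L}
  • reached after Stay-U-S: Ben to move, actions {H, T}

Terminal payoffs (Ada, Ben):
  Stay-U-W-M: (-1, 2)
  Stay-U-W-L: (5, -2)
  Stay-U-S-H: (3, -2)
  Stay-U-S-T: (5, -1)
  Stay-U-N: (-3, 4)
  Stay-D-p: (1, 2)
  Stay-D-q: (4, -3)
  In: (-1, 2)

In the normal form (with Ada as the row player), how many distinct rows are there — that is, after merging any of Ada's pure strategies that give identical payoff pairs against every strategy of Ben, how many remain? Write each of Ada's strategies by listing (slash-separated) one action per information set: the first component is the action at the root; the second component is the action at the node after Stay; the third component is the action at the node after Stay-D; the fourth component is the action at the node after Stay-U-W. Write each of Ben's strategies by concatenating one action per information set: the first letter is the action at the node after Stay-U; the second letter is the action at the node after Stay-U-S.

Ada has 16 pure strategies: Stay/U/p/M, Stay/U/p/L, Stay/U/q/M, Stay/U/q/L, Stay/D/p/M, Stay/D/p/L, Stay/D/q/M, Stay/D/q/L, In/U/p/M, In/U/p/L, In/U/q/M, In/U/q/L, In/D/p/M, In/D/p/L, In/D/q/M, In/D/q/L. Columns: WH, WT, SH, ST, NH, NT.
{Stay/U/p/M, Stay/U/q/M} → row (-1,2) (-1,2) (3,-2) (5,-1) (-3,4) (-3,4)
{Stay/U/p/L, Stay/U/q/L} → row (5,-2) (5,-2) (3,-2) (5,-1) (-3,4) (-3,4)
{Stay/D/p/M, Stay/D/p/L} → row (1,2) (1,2) (1,2) (1,2) (1,2) (1,2)
{Stay/D/q/M, Stay/D/q/L} → row (4,-3) (4,-3) (4,-3) (4,-3) (4,-3) (4,-3)
{In/U/p/M, In/U/p/L, In/U/q/M, In/U/q/L, In/D/p/M, In/D/p/L, In/D/q/M, In/D/q/L} → row (-1,2) (-1,2) (-1,2) (-1,2) (-1,2) (-1,2)
That's 5 distinct rows out of 16 strategies.

5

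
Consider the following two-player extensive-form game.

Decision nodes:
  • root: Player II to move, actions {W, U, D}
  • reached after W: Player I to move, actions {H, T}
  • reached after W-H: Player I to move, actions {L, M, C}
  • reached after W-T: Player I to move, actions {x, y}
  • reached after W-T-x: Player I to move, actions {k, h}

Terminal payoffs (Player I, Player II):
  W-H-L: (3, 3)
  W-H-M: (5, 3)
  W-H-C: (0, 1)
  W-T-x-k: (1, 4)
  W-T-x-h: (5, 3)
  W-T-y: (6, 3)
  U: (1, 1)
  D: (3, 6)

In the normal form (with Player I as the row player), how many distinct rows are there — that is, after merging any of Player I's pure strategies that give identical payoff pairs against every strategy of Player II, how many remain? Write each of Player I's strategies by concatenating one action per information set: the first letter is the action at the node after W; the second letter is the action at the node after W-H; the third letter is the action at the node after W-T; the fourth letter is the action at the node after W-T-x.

5

Player I has 24 pure strategies: HLxk, HLxh, HLyk, HLyh, HMxk, HMxh, HMyk, HMyh, HCxk, HCxh, HCyk, HCyh, TLxk, TLxh, TLyk, TLyh, TMxk, TMxh, TMyk, TMyh, TCxk, TCxh, TCyk, TCyh. Columns: W, U, D.
{HLxk, HLxh, HLyk, HLyh} → row (3,3) (1,1) (3,6)
{HMxk, HMxh, HMyk, HMyh, TLxh, TMxh, TCxh} → row (5,3) (1,1) (3,6)
{HCxk, HCxh, HCyk, HCyh} → row (0,1) (1,1) (3,6)
{TLxk, TMxk, TCxk} → row (1,4) (1,1) (3,6)
{TLyk, TLyh, TMyk, TMyh, TCyk, TCyh} → row (6,3) (1,1) (3,6)
That's 5 distinct rows out of 24 strategies.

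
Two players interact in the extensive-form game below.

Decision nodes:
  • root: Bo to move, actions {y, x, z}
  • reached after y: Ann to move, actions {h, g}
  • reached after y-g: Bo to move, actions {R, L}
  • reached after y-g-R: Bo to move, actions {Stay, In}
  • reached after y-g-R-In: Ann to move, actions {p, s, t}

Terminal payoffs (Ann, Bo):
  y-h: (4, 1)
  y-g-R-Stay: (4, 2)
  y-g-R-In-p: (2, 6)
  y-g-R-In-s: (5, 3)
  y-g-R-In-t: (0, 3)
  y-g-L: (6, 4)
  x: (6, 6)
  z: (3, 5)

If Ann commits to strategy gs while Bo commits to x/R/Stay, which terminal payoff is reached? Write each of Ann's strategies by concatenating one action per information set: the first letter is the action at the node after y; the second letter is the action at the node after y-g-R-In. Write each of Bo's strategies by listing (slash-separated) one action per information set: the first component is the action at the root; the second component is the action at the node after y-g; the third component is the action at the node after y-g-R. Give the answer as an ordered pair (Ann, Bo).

Trace the play path from the root:
  Bo plays x
→ terminal payoff (6, 6).
(Ann's choice at the node after y is never reached on this path, so it doesn't affect the outcome.)

(6, 6)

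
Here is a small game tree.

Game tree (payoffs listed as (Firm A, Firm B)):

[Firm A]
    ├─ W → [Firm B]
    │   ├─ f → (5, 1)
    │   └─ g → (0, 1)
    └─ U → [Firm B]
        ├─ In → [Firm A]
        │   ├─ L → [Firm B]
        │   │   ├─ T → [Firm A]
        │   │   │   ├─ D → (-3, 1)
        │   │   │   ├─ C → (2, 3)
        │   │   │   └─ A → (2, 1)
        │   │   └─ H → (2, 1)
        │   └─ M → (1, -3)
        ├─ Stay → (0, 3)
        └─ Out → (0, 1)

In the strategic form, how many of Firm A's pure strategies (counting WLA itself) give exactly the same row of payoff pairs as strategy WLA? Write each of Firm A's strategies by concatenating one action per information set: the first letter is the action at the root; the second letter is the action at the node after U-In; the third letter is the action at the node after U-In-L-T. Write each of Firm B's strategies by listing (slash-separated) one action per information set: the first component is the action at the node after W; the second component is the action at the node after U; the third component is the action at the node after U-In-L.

6

Row for WLA (columns f/In/T, f/In/H, f/Stay/T, f/Stay/H, f/Out/T, f/Out/H, g/In/T, g/In/H, g/Stay/T, g/Stay/H, g/Out/T, g/Out/H): (5,1) (5,1) (5,1) (5,1) (5,1) (5,1) (0,1) (0,1) (0,1) (0,1) (0,1) (0,1).
Under WLA, Firm A's choice at the node after U-In and at the node after U-In-L-T can never be reached regardless of what Firm B does, so varying those choices leaves every outcome unchanged.
Holding the reachable choices fixed and varying the unreachable ones freely already gives 2 × 3 = 6 equivalent strategies.
No other strategy reproduces this row, so those 6 are the full class: WLD, WLC, WLA, WMD, WMC, WMA.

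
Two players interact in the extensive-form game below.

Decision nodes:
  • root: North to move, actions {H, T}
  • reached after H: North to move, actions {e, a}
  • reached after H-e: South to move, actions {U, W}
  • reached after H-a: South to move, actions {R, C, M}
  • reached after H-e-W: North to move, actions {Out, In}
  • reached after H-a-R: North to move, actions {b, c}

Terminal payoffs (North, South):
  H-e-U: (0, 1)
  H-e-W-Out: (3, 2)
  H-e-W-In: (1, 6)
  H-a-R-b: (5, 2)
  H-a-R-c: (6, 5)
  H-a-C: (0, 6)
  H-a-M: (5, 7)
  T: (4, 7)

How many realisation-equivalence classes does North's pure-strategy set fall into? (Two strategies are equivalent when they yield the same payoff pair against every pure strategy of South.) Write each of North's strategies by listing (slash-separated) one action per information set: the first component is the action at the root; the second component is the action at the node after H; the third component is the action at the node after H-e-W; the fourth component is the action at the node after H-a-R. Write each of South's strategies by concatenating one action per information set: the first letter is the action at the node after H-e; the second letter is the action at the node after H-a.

5

North has 16 pure strategies: H/e/Out/b, H/e/Out/c, H/e/In/b, H/e/In/c, H/a/Out/b, H/a/Out/c, H/a/In/b, H/a/In/c, T/e/Out/b, T/e/Out/c, T/e/In/b, T/e/In/c, T/a/Out/b, T/a/Out/c, T/a/In/b, T/a/In/c. Columns: UR, UC, UM, WR, WC, WM.
{H/e/Out/b, H/e/Out/c} → row (0,1) (0,1) (0,1) (3,2) (3,2) (3,2)
{H/e/In/b, H/e/In/c} → row (0,1) (0,1) (0,1) (1,6) (1,6) (1,6)
{H/a/Out/b, H/a/In/b} → row (5,2) (0,6) (5,7) (5,2) (0,6) (5,7)
{H/a/Out/c, H/a/In/c} → row (6,5) (0,6) (5,7) (6,5) (0,6) (5,7)
{T/e/Out/b, T/e/Out/c, T/e/In/b, T/e/In/c, T/a/Out/b, T/a/Out/c, T/a/In/b, T/a/In/c} → row (4,7) (4,7) (4,7) (4,7) (4,7) (4,7)
That's 5 distinct rows out of 16 strategies.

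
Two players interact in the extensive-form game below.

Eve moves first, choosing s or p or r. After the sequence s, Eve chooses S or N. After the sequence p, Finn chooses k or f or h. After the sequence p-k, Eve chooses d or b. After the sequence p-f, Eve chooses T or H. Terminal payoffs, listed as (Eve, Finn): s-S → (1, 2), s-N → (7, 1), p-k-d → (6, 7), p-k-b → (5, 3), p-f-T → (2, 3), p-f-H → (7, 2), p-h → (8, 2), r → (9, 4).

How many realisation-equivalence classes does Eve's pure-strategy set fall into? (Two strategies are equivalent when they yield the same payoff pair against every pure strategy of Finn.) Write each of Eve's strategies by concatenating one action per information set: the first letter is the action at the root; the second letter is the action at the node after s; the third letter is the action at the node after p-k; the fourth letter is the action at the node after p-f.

Eve has 24 pure strategies: sSdT, sSdH, sSbT, sSbH, sNdT, sNdH, sNbT, sNbH, pSdT, pSdH, pSbT, pSbH, pNdT, pNdH, pNbT, pNbH, rSdT, rSdH, rSbT, rSbH, rNdT, rNdH, rNbT, rNbH. Columns: k, f, h.
{sSdT, sSdH, sSbT, sSbH} → row (1,2) (1,2) (1,2)
{sNdT, sNdH, sNbT, sNbH} → row (7,1) (7,1) (7,1)
{pSdT, pNdT} → row (6,7) (2,3) (8,2)
{pSdH, pNdH} → row (6,7) (7,2) (8,2)
{pSbT, pNbT} → row (5,3) (2,3) (8,2)
{pSbH, pNbH} → row (5,3) (7,2) (8,2)
{rSdT, rSdH, rSbT, rSbH, rNdT, rNdH, rNbT, rNbH} → row (9,4) (9,4) (9,4)
That's 7 distinct rows out of 24 strategies.

7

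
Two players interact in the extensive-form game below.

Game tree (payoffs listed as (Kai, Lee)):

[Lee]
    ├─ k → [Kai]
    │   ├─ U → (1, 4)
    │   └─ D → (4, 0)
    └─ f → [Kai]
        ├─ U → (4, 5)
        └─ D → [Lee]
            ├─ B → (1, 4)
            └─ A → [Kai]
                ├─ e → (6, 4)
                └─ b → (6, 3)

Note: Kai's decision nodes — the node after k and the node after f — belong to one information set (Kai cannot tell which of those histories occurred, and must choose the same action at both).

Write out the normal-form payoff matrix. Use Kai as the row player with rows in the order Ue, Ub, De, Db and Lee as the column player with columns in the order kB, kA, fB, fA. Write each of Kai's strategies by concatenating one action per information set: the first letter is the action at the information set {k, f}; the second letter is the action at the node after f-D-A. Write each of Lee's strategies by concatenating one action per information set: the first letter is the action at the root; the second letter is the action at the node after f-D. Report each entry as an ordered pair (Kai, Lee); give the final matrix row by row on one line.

Row Ue: kB→(1,4), kA→(1,4), fB→(4,5), fA→(4,5)
Row Ub: kB→(1,4), kA→(1,4), fB→(4,5), fA→(4,5)
Row De: kB→(4,0), kA→(4,0), fB→(1,4), fA→(6,4)
Row Db: kB→(4,0), kA→(4,0), fB→(1,4), fA→(6,3)

Ue: (1,4) (1,4) (4,5) (4,5) | Ub: (1,4) (1,4) (4,5) (4,5) | De: (4,0) (4,0) (1,4) (6,4) | Db: (4,0) (4,0) (1,4) (6,3)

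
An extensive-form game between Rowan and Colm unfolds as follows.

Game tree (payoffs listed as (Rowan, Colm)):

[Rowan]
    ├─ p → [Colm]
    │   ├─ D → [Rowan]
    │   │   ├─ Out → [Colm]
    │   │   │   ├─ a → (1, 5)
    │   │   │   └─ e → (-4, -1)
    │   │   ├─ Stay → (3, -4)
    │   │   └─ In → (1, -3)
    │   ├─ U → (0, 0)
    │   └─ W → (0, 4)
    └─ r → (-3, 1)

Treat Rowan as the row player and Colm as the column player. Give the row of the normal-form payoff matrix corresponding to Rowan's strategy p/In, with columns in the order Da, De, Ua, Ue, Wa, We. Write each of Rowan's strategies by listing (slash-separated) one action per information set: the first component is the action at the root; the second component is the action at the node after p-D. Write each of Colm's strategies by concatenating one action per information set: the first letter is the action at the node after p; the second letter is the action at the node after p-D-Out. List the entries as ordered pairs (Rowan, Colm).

vs Da: Rowan plays p → Colm plays D at [p] → Rowan plays In at [p-D] → (1, -3)
vs De: Rowan plays p → Colm plays D at [p] → Rowan plays In at [p-D] → (1, -3)
vs Ua: Rowan plays p → Colm plays U at [p] → (0, 0)
vs Ue: Rowan plays p → Colm plays U at [p] → (0, 0)
vs Wa: Rowan plays p → Colm plays W at [p] → (0, 4)
vs We: Rowan plays p → Colm plays W at [p] → (0, 4)

(1,-3) (1,-3) (0,0) (0,0) (0,4) (0,4)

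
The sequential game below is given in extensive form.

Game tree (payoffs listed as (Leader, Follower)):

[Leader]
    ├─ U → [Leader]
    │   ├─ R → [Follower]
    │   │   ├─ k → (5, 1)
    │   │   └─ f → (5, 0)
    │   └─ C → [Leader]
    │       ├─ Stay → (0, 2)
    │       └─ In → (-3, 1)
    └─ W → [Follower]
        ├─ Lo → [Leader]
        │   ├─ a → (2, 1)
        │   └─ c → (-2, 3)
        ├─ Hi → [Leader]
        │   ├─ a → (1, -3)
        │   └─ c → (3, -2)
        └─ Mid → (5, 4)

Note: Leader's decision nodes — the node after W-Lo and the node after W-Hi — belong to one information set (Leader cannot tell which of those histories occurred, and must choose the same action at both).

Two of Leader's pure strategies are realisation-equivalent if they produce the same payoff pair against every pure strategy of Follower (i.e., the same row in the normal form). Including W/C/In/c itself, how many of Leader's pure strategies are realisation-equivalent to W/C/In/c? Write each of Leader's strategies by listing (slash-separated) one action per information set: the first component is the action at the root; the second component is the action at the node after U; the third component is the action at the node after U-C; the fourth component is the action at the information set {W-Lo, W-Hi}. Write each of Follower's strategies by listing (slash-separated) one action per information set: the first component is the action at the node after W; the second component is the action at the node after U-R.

4

Row for W/C/In/c (columns Lo/k, Lo/f, Hi/k, Hi/f, Mid/k, Mid/f): (-2,3) (-2,3) (3,-2) (3,-2) (5,4) (5,4).
Under W/C/In/c, Leader's choice at the node after U and at the node after U-C can never be reached regardless of what Follower does, so varying those choices leaves every outcome unchanged.
Holding the reachable choices fixed and varying the unreachable ones freely already gives 2 × 2 = 4 equivalent strategies.
No other strategy reproduces this row, so those 4 are the full class: W/R/Stay/c, W/R/In/c, W/C/Stay/c, W/C/In/c.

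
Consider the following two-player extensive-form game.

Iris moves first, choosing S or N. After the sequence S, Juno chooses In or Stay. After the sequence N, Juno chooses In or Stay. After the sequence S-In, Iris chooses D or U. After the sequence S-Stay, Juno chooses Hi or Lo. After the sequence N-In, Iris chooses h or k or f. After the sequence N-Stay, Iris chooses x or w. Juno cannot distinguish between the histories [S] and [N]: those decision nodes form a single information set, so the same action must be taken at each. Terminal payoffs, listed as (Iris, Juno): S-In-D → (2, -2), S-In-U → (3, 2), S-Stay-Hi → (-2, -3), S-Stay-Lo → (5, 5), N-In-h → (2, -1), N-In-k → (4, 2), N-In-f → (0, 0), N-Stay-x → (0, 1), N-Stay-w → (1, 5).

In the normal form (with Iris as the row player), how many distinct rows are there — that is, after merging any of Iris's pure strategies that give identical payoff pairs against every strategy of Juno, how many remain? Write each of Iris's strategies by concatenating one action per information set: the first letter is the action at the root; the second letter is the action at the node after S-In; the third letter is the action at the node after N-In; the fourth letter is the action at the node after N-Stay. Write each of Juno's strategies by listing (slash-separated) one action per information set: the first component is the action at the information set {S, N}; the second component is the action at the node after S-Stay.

8

Iris has 24 pure strategies: SDhx, SDhw, SDkx, SDkw, SDfx, SDfw, SUhx, SUhw, SUkx, SUkw, SUfx, SUfw, NDhx, NDhw, NDkx, NDkw, NDfx, NDfw, NUhx, NUhw, NUkx, NUkw, NUfx, NUfw. Columns: In/Hi, In/Lo, Stay/Hi, Stay/Lo.
{SDhx, SDhw, SDkx, SDkw, SDfx, SDfw} → row (2,-2) (2,-2) (-2,-3) (5,5)
{SUhx, SUhw, SUkx, SUkw, SUfx, SUfw} → row (3,2) (3,2) (-2,-3) (5,5)
{NDhx, NUhx} → row (2,-1) (2,-1) (0,1) (0,1)
{NDhw, NUhw} → row (2,-1) (2,-1) (1,5) (1,5)
{NDkx, NUkx} → row (4,2) (4,2) (0,1) (0,1)
{NDkw, NUkw} → row (4,2) (4,2) (1,5) (1,5)
{NDfx, NUfx} → row (0,0) (0,0) (0,1) (0,1)
{NDfw, NUfw} → row (0,0) (0,0) (1,5) (1,5)
That's 8 distinct rows out of 24 strategies.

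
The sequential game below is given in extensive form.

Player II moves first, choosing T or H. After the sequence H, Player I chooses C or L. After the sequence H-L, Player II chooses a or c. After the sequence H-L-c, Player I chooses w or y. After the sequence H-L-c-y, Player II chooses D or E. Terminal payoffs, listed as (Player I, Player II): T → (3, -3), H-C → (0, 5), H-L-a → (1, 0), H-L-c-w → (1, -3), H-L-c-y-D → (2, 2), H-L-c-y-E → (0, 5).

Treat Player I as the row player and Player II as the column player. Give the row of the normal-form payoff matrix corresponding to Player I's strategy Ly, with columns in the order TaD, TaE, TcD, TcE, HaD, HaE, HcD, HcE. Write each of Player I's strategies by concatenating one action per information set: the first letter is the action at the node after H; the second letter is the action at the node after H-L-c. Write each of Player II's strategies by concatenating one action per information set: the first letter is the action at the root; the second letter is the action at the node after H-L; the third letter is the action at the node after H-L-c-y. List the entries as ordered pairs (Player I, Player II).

(3,-3) (3,-3) (3,-3) (3,-3) (1,0) (1,0) (2,2) (0,5)

vs TaD: Player II plays T → (3, -3)
vs TaE: Player II plays T → (3, -3)
vs TcD: Player II plays T → (3, -3)
vs TcE: Player II plays T → (3, -3)
vs HaD: Player II plays H → Player I plays L at [H] → Player II plays a at [H-L] → (1, 0)
vs HaE: Player II plays H → Player I plays L at [H] → Player II plays a at [H-L] → (1, 0)
vs HcD: Player II plays H → Player I plays L at [H] → Player II plays c at [H-L] → Player I plays y at [H-L-c] → Player II plays D at [H-L-c-y] → (2, 2)
vs HcE: Player II plays H → Player I plays L at [H] → Player II plays c at [H-L] → Player I plays y at [H-L-c] → Player II plays E at [H-L-c-y] → (0, 5)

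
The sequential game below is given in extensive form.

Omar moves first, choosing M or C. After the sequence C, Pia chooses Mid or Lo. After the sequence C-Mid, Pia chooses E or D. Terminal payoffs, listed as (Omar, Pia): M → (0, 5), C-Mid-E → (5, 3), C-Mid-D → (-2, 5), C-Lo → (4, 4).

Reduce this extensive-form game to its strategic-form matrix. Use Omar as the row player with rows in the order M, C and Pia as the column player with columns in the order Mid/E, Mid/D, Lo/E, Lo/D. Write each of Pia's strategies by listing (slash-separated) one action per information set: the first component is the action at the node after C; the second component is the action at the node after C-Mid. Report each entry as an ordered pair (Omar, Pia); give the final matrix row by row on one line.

Row M: Mid/E→(0,5), Mid/D→(0,5), Lo/E→(0,5), Lo/D→(0,5)
Row C: Mid/E→(5,3), Mid/D→(-2,5), Lo/E→(4,4), Lo/D→(4,4)

M: (0,5) (0,5) (0,5) (0,5) | C: (5,3) (-2,5) (4,4) (4,4)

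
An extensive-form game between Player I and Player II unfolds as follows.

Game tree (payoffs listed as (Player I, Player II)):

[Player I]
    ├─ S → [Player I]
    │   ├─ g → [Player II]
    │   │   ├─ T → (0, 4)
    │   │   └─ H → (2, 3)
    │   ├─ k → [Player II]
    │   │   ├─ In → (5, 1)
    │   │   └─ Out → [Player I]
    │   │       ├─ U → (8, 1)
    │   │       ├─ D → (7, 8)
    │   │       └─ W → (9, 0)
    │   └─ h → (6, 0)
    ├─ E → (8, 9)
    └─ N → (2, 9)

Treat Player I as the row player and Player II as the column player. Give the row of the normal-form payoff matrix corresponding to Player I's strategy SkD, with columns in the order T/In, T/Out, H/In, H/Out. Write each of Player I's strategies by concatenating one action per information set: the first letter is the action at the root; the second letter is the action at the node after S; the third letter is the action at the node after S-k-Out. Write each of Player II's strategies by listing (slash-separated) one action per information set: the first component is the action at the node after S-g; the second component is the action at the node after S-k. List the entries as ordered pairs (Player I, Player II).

(5,1) (7,8) (5,1) (7,8)

vs T/In: Player I plays S → Player I plays k at [S] → Player II plays In at [S-k] → (5, 1)
vs T/Out: Player I plays S → Player I plays k at [S] → Player II plays Out at [S-k] → Player I plays D at [S-k-Out] → (7, 8)
vs H/In: Player I plays S → Player I plays k at [S] → Player II plays In at [S-k] → (5, 1)
vs H/Out: Player I plays S → Player I plays k at [S] → Player II plays Out at [S-k] → Player I plays D at [S-k-Out] → (7, 8)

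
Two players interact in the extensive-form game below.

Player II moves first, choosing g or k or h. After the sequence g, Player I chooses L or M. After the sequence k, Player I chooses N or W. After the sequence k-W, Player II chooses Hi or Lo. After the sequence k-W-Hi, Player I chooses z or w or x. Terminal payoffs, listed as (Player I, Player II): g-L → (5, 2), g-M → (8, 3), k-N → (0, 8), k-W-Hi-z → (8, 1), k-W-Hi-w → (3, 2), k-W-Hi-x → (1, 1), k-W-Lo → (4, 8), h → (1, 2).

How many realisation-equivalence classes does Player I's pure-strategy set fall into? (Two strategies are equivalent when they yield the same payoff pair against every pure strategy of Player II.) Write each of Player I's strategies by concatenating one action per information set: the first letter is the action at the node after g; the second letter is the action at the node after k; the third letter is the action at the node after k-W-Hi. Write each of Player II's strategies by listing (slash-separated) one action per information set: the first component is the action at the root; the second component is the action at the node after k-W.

8

Player I has 12 pure strategies: LNz, LNw, LNx, LWz, LWw, LWx, MNz, MNw, MNx, MWz, MWw, MWx. Columns: g/Hi, g/Lo, k/Hi, k/Lo, h/Hi, h/Lo.
{LNz, LNw, LNx} → row (5,2) (5,2) (0,8) (0,8) (1,2) (1,2)
{LWz} → row (5,2) (5,2) (8,1) (4,8) (1,2) (1,2)
{LWw} → row (5,2) (5,2) (3,2) (4,8) (1,2) (1,2)
{LWx} → row (5,2) (5,2) (1,1) (4,8) (1,2) (1,2)
{MNz, MNw, MNx} → row (8,3) (8,3) (0,8) (0,8) (1,2) (1,2)
{MWz} → row (8,3) (8,3) (8,1) (4,8) (1,2) (1,2)
{MWw} → row (8,3) (8,3) (3,2) (4,8) (1,2) (1,2)
{MWx} → row (8,3) (8,3) (1,1) (4,8) (1,2) (1,2)
That's 8 distinct rows out of 12 strategies.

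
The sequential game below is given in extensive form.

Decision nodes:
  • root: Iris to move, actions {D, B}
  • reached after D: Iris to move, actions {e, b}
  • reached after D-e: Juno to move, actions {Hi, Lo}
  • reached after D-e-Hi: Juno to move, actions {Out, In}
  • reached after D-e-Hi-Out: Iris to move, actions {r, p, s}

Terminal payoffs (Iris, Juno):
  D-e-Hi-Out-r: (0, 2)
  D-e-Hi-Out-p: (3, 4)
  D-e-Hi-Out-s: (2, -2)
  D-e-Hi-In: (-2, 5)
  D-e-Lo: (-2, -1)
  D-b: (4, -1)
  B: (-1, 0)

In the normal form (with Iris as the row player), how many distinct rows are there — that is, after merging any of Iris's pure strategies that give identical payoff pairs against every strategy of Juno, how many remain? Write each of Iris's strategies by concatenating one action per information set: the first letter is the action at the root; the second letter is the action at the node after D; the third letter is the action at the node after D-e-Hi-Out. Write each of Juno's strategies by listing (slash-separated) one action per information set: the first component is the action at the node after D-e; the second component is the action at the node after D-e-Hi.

5

Iris has 12 pure strategies: Der, Dep, Des, Dbr, Dbp, Dbs, Ber, Bep, Bes, Bbr, Bbp, Bbs. Columns: Hi/Out, Hi/In, Lo/Out, Lo/In.
{Der} → row (0,2) (-2,5) (-2,-1) (-2,-1)
{Dep} → row (3,4) (-2,5) (-2,-1) (-2,-1)
{Des} → row (2,-2) (-2,5) (-2,-1) (-2,-1)
{Dbr, Dbp, Dbs} → row (4,-1) (4,-1) (4,-1) (4,-1)
{Ber, Bep, Bes, Bbr, Bbp, Bbs} → row (-1,0) (-1,0) (-1,0) (-1,0)
That's 5 distinct rows out of 12 strategies.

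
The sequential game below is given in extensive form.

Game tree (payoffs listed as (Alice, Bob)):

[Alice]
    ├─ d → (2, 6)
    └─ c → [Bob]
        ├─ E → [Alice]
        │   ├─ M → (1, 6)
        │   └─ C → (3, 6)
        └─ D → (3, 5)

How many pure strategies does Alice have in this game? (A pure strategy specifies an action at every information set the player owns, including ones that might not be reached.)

Alice owns the root with actions {d, c} — two choices.
Alice owns the node after c-E with actions {M, C} — two choices.
A pure strategy fixes one action at each information set independently, so the count is the product 2 × 2 = 4.

4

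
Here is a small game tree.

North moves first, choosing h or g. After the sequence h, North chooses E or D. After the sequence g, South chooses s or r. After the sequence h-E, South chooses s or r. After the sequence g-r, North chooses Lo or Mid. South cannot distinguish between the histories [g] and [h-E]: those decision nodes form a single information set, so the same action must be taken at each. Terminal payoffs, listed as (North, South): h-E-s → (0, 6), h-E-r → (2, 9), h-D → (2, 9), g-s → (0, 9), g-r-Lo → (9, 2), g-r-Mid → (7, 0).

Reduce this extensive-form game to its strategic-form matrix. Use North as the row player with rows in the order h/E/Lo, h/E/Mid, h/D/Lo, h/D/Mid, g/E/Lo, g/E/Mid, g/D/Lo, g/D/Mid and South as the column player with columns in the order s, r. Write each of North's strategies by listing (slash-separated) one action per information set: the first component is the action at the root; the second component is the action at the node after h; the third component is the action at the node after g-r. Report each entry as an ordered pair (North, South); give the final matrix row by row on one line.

h/E/Lo: (0,6) (2,9) | h/E/Mid: (0,6) (2,9) | h/D/Lo: (2,9) (2,9) | h/D/Mid: (2,9) (2,9) | g/E/Lo: (0,9) (9,2) | g/E/Mid: (0,9) (7,0) | g/D/Lo: (0,9) (9,2) | g/D/Mid: (0,9) (7,0)

               s        r
 h/E/Lo    (0,6)    (2,9)
h/E/Mid    (0,6)    (2,9)
 h/D/Lo    (2,9)    (2,9)
h/D/Mid    (2,9)    (2,9)
 g/E/Lo    (0,9)    (9,2)
g/E/Mid    (0,9)    (7,0)
 g/D/Lo    (0,9)    (9,2)
g/D/Mid    (0,9)    (7,0)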